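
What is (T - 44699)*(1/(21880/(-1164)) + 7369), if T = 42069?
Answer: -10601040557/547 ≈ -1.9380e+7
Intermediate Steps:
(T - 44699)*(1/(21880/(-1164)) + 7369) = (42069 - 44699)*(1/(21880/(-1164)) + 7369) = -2630*(1/(21880*(-1/1164)) + 7369) = -2630*(1/(-5470/291) + 7369) = -2630*(-291/5470 + 7369) = -2630*40308139/5470 = -10601040557/547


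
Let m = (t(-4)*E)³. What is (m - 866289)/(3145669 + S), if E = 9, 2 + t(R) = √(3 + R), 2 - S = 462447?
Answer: -289249/894408 + 891*I/298136 ≈ -0.3234 + 0.0029886*I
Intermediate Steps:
S = -462445 (S = 2 - 1*462447 = 2 - 462447 = -462445)
t(R) = -2 + √(3 + R)
m = (-18 + 9*I)³ (m = ((-2 + √(3 - 4))*9)³ = ((-2 + √(-1))*9)³ = ((-2 + I)*9)³ = (-18 + 9*I)³ ≈ -1458.0 + 8019.0*I)
(m - 866289)/(3145669 + S) = ((-1458 + 8019*I) - 866289)/(3145669 - 462445) = (-867747 + 8019*I)/2683224 = (-867747 + 8019*I)*(1/2683224) = -289249/894408 + 891*I/298136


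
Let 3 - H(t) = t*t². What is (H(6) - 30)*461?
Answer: -112023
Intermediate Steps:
H(t) = 3 - t³ (H(t) = 3 - t*t² = 3 - t³)
(H(6) - 30)*461 = ((3 - 1*6³) - 30)*461 = ((3 - 1*216) - 30)*461 = ((3 - 216) - 30)*461 = (-213 - 30)*461 = -243*461 = -112023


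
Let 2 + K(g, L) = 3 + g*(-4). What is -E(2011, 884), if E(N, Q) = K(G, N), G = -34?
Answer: -137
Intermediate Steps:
K(g, L) = 1 - 4*g (K(g, L) = -2 + (3 + g*(-4)) = -2 + (3 - 4*g) = 1 - 4*g)
E(N, Q) = 137 (E(N, Q) = 1 - 4*(-34) = 1 + 136 = 137)
-E(2011, 884) = -1*137 = -137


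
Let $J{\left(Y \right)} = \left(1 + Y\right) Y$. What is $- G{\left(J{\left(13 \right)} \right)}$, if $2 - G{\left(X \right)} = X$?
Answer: $180$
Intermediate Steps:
$J{\left(Y \right)} = Y \left(1 + Y\right)$
$G{\left(X \right)} = 2 - X$
$- G{\left(J{\left(13 \right)} \right)} = - (2 - 13 \left(1 + 13\right)) = - (2 - 13 \cdot 14) = - (2 - 182) = \left(-1\right) \left(-180\right) = 180$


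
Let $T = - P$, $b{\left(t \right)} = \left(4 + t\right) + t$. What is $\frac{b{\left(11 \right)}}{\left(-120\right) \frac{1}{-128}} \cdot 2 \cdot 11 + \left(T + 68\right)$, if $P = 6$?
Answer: $\frac{10082}{15} \approx 672.13$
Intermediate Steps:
$b{\left(t \right)} = 4 + 2 t$
$T = -6$ ($T = \left(-1\right) 6 = -6$)
$\frac{b{\left(11 \right)}}{\left(-120\right) \frac{1}{-128}} \cdot 2 \cdot 11 + \left(T + 68\right) = \frac{4 + 2 \cdot 11}{\left(-120\right) \frac{1}{-128}} \cdot 2 \cdot 11 + \left(-6 + 68\right) = \frac{4 + 22}{\left(-120\right) \left(- \frac{1}{128}\right)} 22 + 62 = \frac{26}{\frac{15}{16}} \cdot 22 + 62 = 26 \cdot \frac{16}{15} \cdot 22 + 62 = \frac{416}{15} \cdot 22 + 62 = \frac{9152}{15} + 62 = \frac{10082}{15}$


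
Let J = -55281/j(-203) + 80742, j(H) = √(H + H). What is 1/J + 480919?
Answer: 424792520605817569/883293279315 - 18427*I*√406/883293279315 ≈ 4.8092e+5 - 4.2035e-7*I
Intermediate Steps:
j(H) = √2*√H (j(H) = √(2*H) = √2*√H)
J = 80742 + 55281*I*√406/406 (J = -55281*(-I*√406/406) + 80742 = -(-55281)*I*√406/406 + 80742 = 55281*I*√406/406 + 80742 = 80742 + 55281*I*√406/406 ≈ 80742.0 + 2743.6*I)
1/J + 480919 = 1/(80742 + 55281*I*√406/406) + 480919 = 480919 + 1/(80742 + 55281*I*√406/406)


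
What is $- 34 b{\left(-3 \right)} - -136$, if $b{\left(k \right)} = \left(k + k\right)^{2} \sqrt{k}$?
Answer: $136 - 1224 i \sqrt{3} \approx 136.0 - 2120.0 i$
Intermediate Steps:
$b{\left(k \right)} = 4 k^{\frac{5}{2}}$ ($b{\left(k \right)} = \left(2 k\right)^{2} \sqrt{k} = 4 k^{2} \sqrt{k} = 4 k^{\frac{5}{2}}$)
$- 34 b{\left(-3 \right)} - -136 = - 34 \cdot 4 \left(-3\right)^{\frac{5}{2}} - -136 = - 34 \cdot 4 \cdot 9 i \sqrt{3} + 136 = - 34 \cdot 36 i \sqrt{3} + 136 = - 1224 i \sqrt{3} + 136 = 136 - 1224 i \sqrt{3}$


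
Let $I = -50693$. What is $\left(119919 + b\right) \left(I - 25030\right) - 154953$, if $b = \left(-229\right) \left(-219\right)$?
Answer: $-12878365563$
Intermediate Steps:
$b = 50151$
$\left(119919 + b\right) \left(I - 25030\right) - 154953 = \left(119919 + 50151\right) \left(-50693 - 25030\right) - 154953 = 170070 \left(-75723\right) - 154953 = -12878210610 - 154953 = -12878365563$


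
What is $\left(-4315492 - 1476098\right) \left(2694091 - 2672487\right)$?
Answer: $-125121510360$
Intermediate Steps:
$\left(-4315492 - 1476098\right) \left(2694091 - 2672487\right) = \left(-5791590\right) 21604 = -125121510360$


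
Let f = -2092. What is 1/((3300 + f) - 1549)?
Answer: -1/341 ≈ -0.0029326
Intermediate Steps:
1/((3300 + f) - 1549) = 1/((3300 - 2092) - 1549) = 1/(1208 - 1549) = 1/(-341) = -1/341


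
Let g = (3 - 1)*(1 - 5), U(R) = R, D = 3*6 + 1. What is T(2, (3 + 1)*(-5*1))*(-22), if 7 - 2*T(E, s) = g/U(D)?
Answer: -1551/19 ≈ -81.632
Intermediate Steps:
D = 19 (D = 18 + 1 = 19)
g = -8 (g = 2*(-4) = -8)
T(E, s) = 141/38 (T(E, s) = 7/2 - (-4)/19 = 7/2 - ½*(-8/19) = 7/2 + 4/19 = 141/38)
T(2, (3 + 1)*(-5*1))*(-22) = (141/38)*(-22) = -1551/19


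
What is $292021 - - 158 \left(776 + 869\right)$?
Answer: $551931$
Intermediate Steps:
$292021 - - 158 \left(776 + 869\right) = 292021 - \left(-158\right) 1645 = 292021 - -259910 = 292021 + 259910 = 551931$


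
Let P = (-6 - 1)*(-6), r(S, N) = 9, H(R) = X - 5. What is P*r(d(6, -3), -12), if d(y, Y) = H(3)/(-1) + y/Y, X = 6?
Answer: 378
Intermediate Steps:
H(R) = 1 (H(R) = 6 - 5 = 1)
d(y, Y) = -1 + y/Y (d(y, Y) = 1/(-1) + y/Y = 1*(-1) + y/Y = -1 + y/Y)
P = 42 (P = -7*(-6) = 42)
P*r(d(6, -3), -12) = 42*9 = 378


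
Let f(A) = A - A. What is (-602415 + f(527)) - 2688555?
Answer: -3290970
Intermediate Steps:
f(A) = 0
(-602415 + f(527)) - 2688555 = (-602415 + 0) - 2688555 = -602415 - 2688555 = -3290970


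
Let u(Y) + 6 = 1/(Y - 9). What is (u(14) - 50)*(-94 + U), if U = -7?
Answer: 28179/5 ≈ 5635.8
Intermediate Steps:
u(Y) = -6 + 1/(-9 + Y) (u(Y) = -6 + 1/(Y - 9) = -6 + 1/(-9 + Y))
(u(14) - 50)*(-94 + U) = ((55 - 6*14)/(-9 + 14) - 50)*(-94 - 7) = ((55 - 84)/5 - 50)*(-101) = ((1/5)*(-29) - 50)*(-101) = (-29/5 - 50)*(-101) = -279/5*(-101) = 28179/5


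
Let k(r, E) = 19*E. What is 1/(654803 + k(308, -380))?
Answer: 1/647583 ≈ 1.5442e-6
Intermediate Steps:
1/(654803 + k(308, -380)) = 1/(654803 + 19*(-380)) = 1/(654803 - 7220) = 1/647583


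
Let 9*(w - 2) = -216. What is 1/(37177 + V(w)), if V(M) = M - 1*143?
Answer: 1/37012 ≈ 2.7018e-5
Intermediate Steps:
w = -22 (w = 2 + (⅑)*(-216) = 2 - 24 = -22)
V(M) = -143 + M (V(M) = M - 143 = -143 + M)
1/(37177 + V(w)) = 1/(37177 + (-143 - 22)) = 1/(37177 - 165) = 1/37012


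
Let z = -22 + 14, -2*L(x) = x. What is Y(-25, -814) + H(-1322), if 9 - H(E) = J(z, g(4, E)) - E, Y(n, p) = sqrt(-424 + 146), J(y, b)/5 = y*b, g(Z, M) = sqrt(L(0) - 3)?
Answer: -1313 + I*sqrt(278) + 40*I*sqrt(3) ≈ -1313.0 + 85.955*I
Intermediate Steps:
L(x) = -x/2
z = -8
g(Z, M) = I*sqrt(3) (g(Z, M) = sqrt(-1/2*0 - 3) = sqrt(0 - 3) = sqrt(-3) = I*sqrt(3))
J(y, b) = 5*b*y (J(y, b) = 5*(y*b) = 5*(b*y) = 5*b*y)
Y(n, p) = I*sqrt(278) (Y(n, p) = sqrt(-278) = I*sqrt(278))
H(E) = 9 + E + 40*I*sqrt(3) (H(E) = 9 - (5*(I*sqrt(3))*(-8) - E) = 9 - (-40*I*sqrt(3) - E) = 9 - (-E - 40*I*sqrt(3)) = 9 + (E + 40*I*sqrt(3)) = 9 + E + 40*I*sqrt(3))
Y(-25, -814) + H(-1322) = I*sqrt(278) + (9 - 1322 + 40*I*sqrt(3)) = I*sqrt(278) + (-1313 + 40*I*sqrt(3)) = -1313 + I*sqrt(278) + 40*I*sqrt(3)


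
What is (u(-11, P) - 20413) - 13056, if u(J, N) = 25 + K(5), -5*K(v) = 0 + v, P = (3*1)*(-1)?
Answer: -33445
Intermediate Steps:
P = -3 (P = 3*(-1) = -3)
K(v) = -v/5 (K(v) = -(0 + v)/5 = -v/5)
u(J, N) = 24 (u(J, N) = 25 - ⅕*5 = 25 - 1 = 24)
(u(-11, P) - 20413) - 13056 = (24 - 20413) - 13056 = -20389 - 13056 = -33445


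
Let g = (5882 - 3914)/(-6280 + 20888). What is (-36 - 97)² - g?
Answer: 16149934/913 ≈ 17689.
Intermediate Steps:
g = 123/913 (g = 1968/14608 = 1968*(1/14608) = 123/913 ≈ 0.13472)
(-36 - 97)² - g = (-36 - 97)² - 1*123/913 = (-133)² - 123/913 = 17689 - 123/913 = 16149934/913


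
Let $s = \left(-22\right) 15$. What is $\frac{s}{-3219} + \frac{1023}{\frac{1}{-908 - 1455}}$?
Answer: $- \frac{2593815367}{1073} \approx -2.4173 \cdot 10^{6}$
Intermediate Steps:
$s = -330$
$\frac{s}{-3219} + \frac{1023}{\frac{1}{-908 - 1455}} = - \frac{330}{-3219} + \frac{1023}{\frac{1}{-908 - 1455}} = \left(-330\right) \left(- \frac{1}{3219}\right) + \frac{1023}{\frac{1}{-2363}} = \frac{110}{1073} + \frac{1023}{- \frac{1}{2363}} = \frac{110}{1073} + 1023 \left(-2363\right) = \frac{110}{1073} - 2417349 = - \frac{2593815367}{1073}$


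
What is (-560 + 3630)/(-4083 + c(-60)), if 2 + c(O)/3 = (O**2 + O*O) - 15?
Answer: 1535/8733 ≈ 0.17577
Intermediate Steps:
c(O) = -51 + 6*O**2 (c(O) = -6 + 3*((O**2 + O*O) - 15) = -6 + 3*((O**2 + O**2) - 15) = -6 + 3*(2*O**2 - 15) = -6 + 3*(-15 + 2*O**2) = -6 + (-45 + 6*O**2) = -51 + 6*O**2)
(-560 + 3630)/(-4083 + c(-60)) = (-560 + 3630)/(-4083 + (-51 + 6*(-60)**2)) = 3070/(-4083 + (-51 + 6*3600)) = 3070/(-4083 + (-51 + 21600)) = 3070/(-4083 + 21549) = 3070/17466 = 3070*(1/17466) = 1535/8733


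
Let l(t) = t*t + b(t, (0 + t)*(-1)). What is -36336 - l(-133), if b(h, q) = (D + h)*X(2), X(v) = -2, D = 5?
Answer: -54281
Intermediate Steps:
b(h, q) = -10 - 2*h (b(h, q) = (5 + h)*(-2) = -10 - 2*h)
l(t) = -10 + t² - 2*t (l(t) = t*t + (-10 - 2*t) = t² + (-10 - 2*t) = -10 + t² - 2*t)
-36336 - l(-133) = -36336 - (-10 + (-133)² - 2*(-133)) = -36336 - (-10 + 17689 + 266) = -36336 - 1*17945 = -36336 - 17945 = -54281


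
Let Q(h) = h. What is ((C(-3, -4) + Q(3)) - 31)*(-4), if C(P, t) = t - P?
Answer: 116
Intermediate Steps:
((C(-3, -4) + Q(3)) - 31)*(-4) = (((-4 - 1*(-3)) + 3) - 31)*(-4) = (((-4 + 3) + 3) - 31)*(-4) = ((-1 + 3) - 31)*(-4) = (2 - 31)*(-4) = -29*(-4) = 116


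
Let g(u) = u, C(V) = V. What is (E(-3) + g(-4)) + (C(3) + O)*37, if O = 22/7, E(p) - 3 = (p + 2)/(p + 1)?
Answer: 3175/14 ≈ 226.79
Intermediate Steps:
E(p) = 3 + (2 + p)/(1 + p) (E(p) = 3 + (p + 2)/(p + 1) = 3 + (2 + p)/(1 + p))
O = 22/7 (O = 22*(1/7) = 22/7 ≈ 3.1429)
(E(-3) + g(-4)) + (C(3) + O)*37 = ((5 + 4*(-3))/(1 - 3) - 4) + (3 + 22/7)*37 = ((5 - 12)/(-2) - 4) + (43/7)*37 = (-1/2*(-7) - 4) + 1591/7 = (7/2 - 4) + 1591/7 = -1/2 + 1591/7 = 3175/14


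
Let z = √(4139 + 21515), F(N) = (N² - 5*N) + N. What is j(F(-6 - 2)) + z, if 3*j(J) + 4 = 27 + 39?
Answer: 62/3 + √25654 ≈ 180.84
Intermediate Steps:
F(N) = N² - 4*N
j(J) = 62/3 (j(J) = -4/3 + (27 + 39)/3 = -4/3 + (⅓)*66 = -4/3 + 22 = 62/3)
z = √25654 ≈ 160.17
j(F(-6 - 2)) + z = 62/3 + √25654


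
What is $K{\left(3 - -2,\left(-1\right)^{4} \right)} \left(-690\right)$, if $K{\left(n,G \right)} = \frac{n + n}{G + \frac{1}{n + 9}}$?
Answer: $-6440$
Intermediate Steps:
$K{\left(n,G \right)} = \frac{2 n}{G + \frac{1}{9 + n}}$
$K{\left(3 - -2,\left(-1\right)^{4} \right)} \left(-690\right) = \frac{2 \left(3 - -2\right) \left(9 + \left(3 - -2\right)\right)}{1 + 9 \left(-1\right)^{4} + \left(-1\right)^{4} \left(3 - -2\right)} \left(-690\right) = \frac{2 \left(3 + 2\right) \left(9 + \left(3 + 2\right)\right)}{1 + 9 \cdot 1 + 1 \left(3 + 2\right)} \left(-690\right) = 2 \cdot 5 \frac{1}{1 + 9 + 1 \cdot 5} \left(9 + 5\right) \left(-690\right) = 2 \cdot 5 \frac{1}{1 + 9 + 5} \cdot 14 \left(-690\right) = 2 \cdot 5 \cdot \frac{1}{15} \cdot 14 \left(-690\right) = \frac{28}{3} \left(-690\right) = -6440$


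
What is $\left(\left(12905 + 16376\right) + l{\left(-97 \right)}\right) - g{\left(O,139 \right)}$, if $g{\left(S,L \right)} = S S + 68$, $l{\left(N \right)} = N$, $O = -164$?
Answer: $2220$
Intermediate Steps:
$g{\left(S,L \right)} = 68 + S^{2}$ ($g{\left(S,L \right)} = S^{2} + 68 = 68 + S^{2}$)
$\left(\left(12905 + 16376\right) + l{\left(-97 \right)}\right) - g{\left(O,139 \right)} = \left(\left(12905 + 16376\right) - 97\right) - \left(68 + \left(-164\right)^{2}\right) = \left(29281 - 97\right) - \left(68 + 26896\right) = 29184 - 26964 = 2220$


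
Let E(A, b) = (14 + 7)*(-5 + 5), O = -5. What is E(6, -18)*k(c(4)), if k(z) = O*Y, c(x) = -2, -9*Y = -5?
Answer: 0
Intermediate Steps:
Y = 5/9 (Y = -⅑*(-5) = 5/9 ≈ 0.55556)
E(A, b) = 0 (E(A, b) = 21*0 = 0)
k(z) = -25/9 (k(z) = -5*5/9 = -25/9)
E(6, -18)*k(c(4)) = 0*(-25/9) = 0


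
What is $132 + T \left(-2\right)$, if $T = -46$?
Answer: $224$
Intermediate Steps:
$132 + T \left(-2\right) = 132 - -92 = 132 + 92 = 224$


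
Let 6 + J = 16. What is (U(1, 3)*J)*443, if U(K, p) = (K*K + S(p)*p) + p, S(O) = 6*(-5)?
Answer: -380980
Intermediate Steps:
S(O) = -30
U(K, p) = K² - 29*p (U(K, p) = (K*K - 30*p) + p = (K² - 30*p) + p = K² - 29*p)
J = 10 (J = -6 + 16 = 10)
(U(1, 3)*J)*443 = ((1² - 29*3)*10)*443 = ((1 - 87)*10)*443 = -86*10*443 = -860*443 = -380980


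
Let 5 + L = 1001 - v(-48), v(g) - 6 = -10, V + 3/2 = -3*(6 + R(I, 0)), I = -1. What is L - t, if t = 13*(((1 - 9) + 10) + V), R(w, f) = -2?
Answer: 2299/2 ≈ 1149.5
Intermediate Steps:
V = -27/2 (V = -3/2 - 3*(6 - 2) = -3/2 - 3*4 = -3/2 - 12 = -27/2 ≈ -13.500)
v(g) = -4 (v(g) = 6 - 10 = -4)
t = -299/2 (t = 13*(((1 - 9) + 10) - 27/2) = 13*((-8 + 10) - 27/2) = 13*(2 - 27/2) = 13*(-23/2) = -299/2 ≈ -149.50)
L = 1000 (L = -5 + (1001 - 1*(-4)) = -5 + (1001 + 4) = -5 + 1005 = 1000)
L - t = 1000 - 1*(-299/2) = 1000 + 299/2 = 2299/2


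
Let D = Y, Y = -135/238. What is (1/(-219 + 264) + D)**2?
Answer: 34070569/114704100 ≈ 0.29703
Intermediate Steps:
Y = -135/238 (Y = -135*1/238 = -135/238 ≈ -0.56723)
D = -135/238 ≈ -0.56723
(1/(-219 + 264) + D)**2 = (1/(-219 + 264) - 135/238)**2 = (1/45 - 135/238)**2 = (-5837/10710)**2 = 34070569/114704100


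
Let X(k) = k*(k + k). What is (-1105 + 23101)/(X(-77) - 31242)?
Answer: -5499/4846 ≈ -1.1348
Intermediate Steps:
X(k) = 2*k**2 (X(k) = k*(2*k) = 2*k**2)
(-1105 + 23101)/(X(-77) - 31242) = (-1105 + 23101)/(2*(-77)**2 - 31242) = 21996/(2*5929 - 31242) = 21996/(11858 - 31242) = 21996/(-19384) = 21996*(-1/19384) = -5499/4846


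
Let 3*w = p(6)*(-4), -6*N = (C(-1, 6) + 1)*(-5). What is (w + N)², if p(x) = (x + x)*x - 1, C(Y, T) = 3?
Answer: 75076/9 ≈ 8341.8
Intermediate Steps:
N = 10/3 (N = -(3 + 1)*(-5)/6 = -2*(-5)/3 = -⅙*(-20) = 10/3 ≈ 3.3333)
p(x) = -1 + 2*x² (p(x) = (2*x)*x - 1 = 2*x² - 1 = -1 + 2*x²)
w = -284/3 (w = ((-1 + 2*6²)*(-4))/3 = ((-1 + 2*36)*(-4))/3 = ((-1 + 72)*(-4))/3 = (71*(-4))/3 = (⅓)*(-284) = -284/3 ≈ -94.667)
(w + N)² = (-284/3 + 10/3)² = (-274/3)² = 75076/9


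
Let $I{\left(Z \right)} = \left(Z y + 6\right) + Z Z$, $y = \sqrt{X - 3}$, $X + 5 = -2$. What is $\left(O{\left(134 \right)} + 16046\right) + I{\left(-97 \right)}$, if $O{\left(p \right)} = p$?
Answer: $25595 - 97 i \sqrt{10} \approx 25595.0 - 306.74 i$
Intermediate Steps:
$X = -7$ ($X = -5 - 2 = -7$)
$y = i \sqrt{10}$ ($y = \sqrt{-7 - 3} = \sqrt{-10} = i \sqrt{10} \approx 3.1623 i$)
$I{\left(Z \right)} = 6 + Z^{2} + i Z \sqrt{10}$ ($I{\left(Z \right)} = \left(Z i \sqrt{10} + 6\right) + Z Z = \left(i Z \sqrt{10} + 6\right) + Z^{2} = \left(6 + i Z \sqrt{10}\right) + Z^{2} = 6 + Z^{2} + i Z \sqrt{10}$)
$\left(O{\left(134 \right)} + 16046\right) + I{\left(-97 \right)} = \left(134 + 16046\right) + \left(6 + \left(-97\right)^{2} + i \left(-97\right) \sqrt{10}\right) = 16180 + \left(6 + 9409 - 97 i \sqrt{10}\right) = 16180 + \left(9415 - 97 i \sqrt{10}\right) = 25595 - 97 i \sqrt{10}$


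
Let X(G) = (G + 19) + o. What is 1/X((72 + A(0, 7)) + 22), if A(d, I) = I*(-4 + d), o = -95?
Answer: -⅒ ≈ -0.10000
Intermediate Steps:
X(G) = -76 + G (X(G) = (G + 19) - 95 = (19 + G) - 95 = -76 + G)
1/X((72 + A(0, 7)) + 22) = 1/(-76 + ((72 + 7*(-4 + 0)) + 22)) = 1/(-76 + ((72 + 7*(-4)) + 22)) = 1/(-76 + ((72 - 28) + 22)) = 1/(-76 + (44 + 22)) = 1/(-76 + 66) = 1/(-10) = -⅒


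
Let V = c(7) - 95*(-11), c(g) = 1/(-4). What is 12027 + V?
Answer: 52287/4 ≈ 13072.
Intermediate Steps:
c(g) = -1/4 (c(g) = 1*(-1/4) = -1/4)
V = 4179/4 (V = -1/4 - 95*(-11) = -1/4 + 1045 = 4179/4 ≈ 1044.8)
12027 + V = 12027 + 4179/4 = 52287/4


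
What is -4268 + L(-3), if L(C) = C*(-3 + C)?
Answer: -4250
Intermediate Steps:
-4268 + L(-3) = -4268 - 3*(-3 - 3) = -4268 - 3*(-6) = -4268 + 18 = -4250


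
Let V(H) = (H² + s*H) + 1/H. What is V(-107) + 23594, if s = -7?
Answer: 3829743/107 ≈ 35792.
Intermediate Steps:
V(H) = 1/H + H² - 7*H (V(H) = (H² - 7*H) + 1/H = 1/H + H² - 7*H)
V(-107) + 23594 = (1 + (-107)²*(-7 - 107))/(-107) + 23594 = -(1 + 11449*(-114))/107 + 23594 = -(1 - 1305186)/107 + 23594 = -1/107*(-1305185) + 23594 = 1305185/107 + 23594 = 3829743/107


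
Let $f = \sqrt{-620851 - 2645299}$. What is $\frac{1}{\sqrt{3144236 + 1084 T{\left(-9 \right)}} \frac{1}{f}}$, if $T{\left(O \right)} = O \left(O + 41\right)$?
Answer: $\frac{5 i \sqrt{92498805106}}{1416022} \approx 1.0739 i$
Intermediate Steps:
$T{\left(O \right)} = O \left(41 + O\right)$
$f = 5 i \sqrt{130646}$ ($f = \sqrt{-3266150} = 5 i \sqrt{130646} \approx 1807.3 i$)
$\frac{1}{\sqrt{3144236 + 1084 T{\left(-9 \right)}} \frac{1}{f}} = \frac{1}{\sqrt{3144236 + 1084 \left(- 9 \left(41 - 9\right)\right)} \frac{1}{5 i \sqrt{130646}}} = \frac{1}{\sqrt{3144236 + 1084 \left(\left(-9\right) 32\right)} \left(- \frac{i \sqrt{130646}}{653230}\right)} = \frac{1}{\sqrt{3144236 + 1084 \left(-288\right)} \left(- \frac{i \sqrt{130646}}{653230}\right)} = \frac{1}{\sqrt{3144236 - 312192} \left(- \frac{i \sqrt{130646}}{653230}\right)} = \frac{1}{\sqrt{2832044} \left(- \frac{i \sqrt{130646}}{653230}\right)} = \frac{1}{2 \sqrt{708011} \left(- \frac{i \sqrt{130646}}{653230}\right)} = \frac{1}{\left(- \frac{1}{326615}\right) i \sqrt{92498805106}} = \frac{5 i \sqrt{92498805106}}{1416022}$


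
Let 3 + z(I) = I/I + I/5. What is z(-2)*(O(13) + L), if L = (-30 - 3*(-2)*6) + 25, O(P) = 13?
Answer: -528/5 ≈ -105.60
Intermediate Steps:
z(I) = -2 + I/5 (z(I) = -3 + (I/I + I/5) = -3 + (1 + I*(⅕)) = -3 + (1 + I/5) = -2 + I/5)
L = 31 (L = (-30 + 6*6) + 25 = (-30 + 36) + 25 = 6 + 25 = 31)
z(-2)*(O(13) + L) = (-2 + (⅕)*(-2))*(13 + 31) = (-2 - ⅖)*44 = -12/5*44 = -528/5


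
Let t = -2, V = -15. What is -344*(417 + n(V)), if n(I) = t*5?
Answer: -140008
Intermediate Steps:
n(I) = -10 (n(I) = -2*5 = -10)
-344*(417 + n(V)) = -344*(417 - 10) = -344*407 = -140008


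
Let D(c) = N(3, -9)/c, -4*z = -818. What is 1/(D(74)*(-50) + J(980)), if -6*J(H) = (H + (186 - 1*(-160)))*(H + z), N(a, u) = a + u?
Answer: -74/19371013 ≈ -3.8201e-6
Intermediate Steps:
z = 409/2 (z = -1/4*(-818) = 409/2 ≈ 204.50)
D(c) = -6/c (D(c) = (3 - 9)/c = -6/c)
J(H) = -(346 + H)*(409/2 + H)/6 (J(H) = -(H + (186 - 1*(-160)))*(H + 409/2)/6 = -(H + (186 + 160))*(409/2 + H)/6 = -(H + 346)*(409/2 + H)/6 = -(346 + H)*(409/2 + H)/6)
1/(D(74)*(-50) + J(980)) = 1/(-6/74*(-50) + (-70757/6 - 367/4*980 - 1/6*980**2)) = 1/(-6*1/74*(-50) + (-70757/6 - 89915 - 1/6*960400)) = 1/(-3/37*(-50) + (-70757/6 - 89915 - 480200/3)) = 1/(150/37 - 523549/2) = 1/(-19371013/74) = -74/19371013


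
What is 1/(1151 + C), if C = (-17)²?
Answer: 1/1440 ≈ 0.00069444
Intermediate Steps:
C = 289
1/(1151 + C) = 1/(1151 + 289) = 1/1440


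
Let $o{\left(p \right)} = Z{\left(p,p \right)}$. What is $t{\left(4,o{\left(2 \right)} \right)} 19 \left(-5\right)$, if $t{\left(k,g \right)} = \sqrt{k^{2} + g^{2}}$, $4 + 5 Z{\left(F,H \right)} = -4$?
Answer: $- 76 \sqrt{29} \approx -409.27$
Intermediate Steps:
$Z{\left(F,H \right)} = - \frac{8}{5}$ ($Z{\left(F,H \right)} = - \frac{4}{5} + \frac{1}{5} \left(-4\right) = - \frac{4}{5} - \frac{4}{5} = - \frac{8}{5}$)
$o{\left(p \right)} = - \frac{8}{5}$
$t{\left(k,g \right)} = \sqrt{g^{2} + k^{2}}$
$t{\left(4,o{\left(2 \right)} \right)} 19 \left(-5\right) = \sqrt{\left(- \frac{8}{5}\right)^{2} + 4^{2}} \cdot 19 \left(-5\right) = \sqrt{\frac{64}{25} + 16} \cdot 19 \left(-5\right) = \sqrt{\frac{464}{25}} \cdot 19 \left(-5\right) = \frac{4 \sqrt{29}}{5} \cdot 19 \left(-5\right) = \frac{76 \sqrt{29}}{5} \left(-5\right) = - 76 \sqrt{29}$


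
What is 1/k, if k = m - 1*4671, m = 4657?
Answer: -1/14 ≈ -0.071429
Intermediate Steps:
k = -14 (k = 4657 - 1*4671 = 4657 - 4671 = -14)
1/k = 1/(-14) = -1/14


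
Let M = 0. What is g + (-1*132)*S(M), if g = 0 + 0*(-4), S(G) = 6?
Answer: -792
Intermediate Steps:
g = 0 (g = 0 + 0 = 0)
g + (-1*132)*S(M) = 0 - 1*132*6 = 0 - 132*6 = 0 - 792 = -792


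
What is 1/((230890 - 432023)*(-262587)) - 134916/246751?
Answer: -7125576541808285/13032132121680321 ≈ -0.54677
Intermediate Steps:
1/((230890 - 432023)*(-262587)) - 134916/246751 = -1/262587/(-201133) - 134916*1/246751 = -1/201133*(-1/262587) - 134916/246751 = 1/52814911071 - 134916/246751 = -7125576541808285/13032132121680321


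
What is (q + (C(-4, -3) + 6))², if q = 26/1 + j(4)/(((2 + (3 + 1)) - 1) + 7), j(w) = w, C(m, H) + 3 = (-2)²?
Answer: 10000/9 ≈ 1111.1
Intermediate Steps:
C(m, H) = 1 (C(m, H) = -3 + (-2)² = -3 + 4 = 1)
q = 79/3 (q = 26/1 + 4/(((2 + (3 + 1)) - 1) + 7) = 26*1 + 4/(((2 + 4) - 1) + 7) = 26 + 4/((6 - 1) + 7) = 26 + 4/(5 + 7) = 26 + 4/12 = 26 + 4*(1/12) = 26 + ⅓ = 79/3 ≈ 26.333)
(q + (C(-4, -3) + 6))² = (79/3 + (1 + 6))² = (79/3 + 7)² = (100/3)² = 10000/9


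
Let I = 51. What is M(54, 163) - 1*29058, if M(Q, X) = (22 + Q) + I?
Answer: -28931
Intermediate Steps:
M(Q, X) = 73 + Q (M(Q, X) = (22 + Q) + 51 = 73 + Q)
M(54, 163) - 1*29058 = (73 + 54) - 1*29058 = 127 - 29058 = -28931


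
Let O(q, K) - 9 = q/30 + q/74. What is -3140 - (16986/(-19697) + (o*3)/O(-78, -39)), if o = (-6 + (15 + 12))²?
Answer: -65972385701/19480333 ≈ -3386.6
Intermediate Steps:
o = 441 (o = (-6 + 27)² = 21² = 441)
O(q, K) = 9 + 26*q/555 (O(q, K) = 9 + (q/30 + q/74) = 9 + 26*q/555)
-3140 - (16986/(-19697) + (o*3)/O(-78, -39)) = -3140 - (16986/(-19697) + (441*3)/(9 + (26/555)*(-78))) = -3140 - (16986*(-1/19697) + 1323/(9 - 676/185)) = -3140 - (-16986/19697 + 1323/(989/185)) = -3140 - (-16986/19697 + 1323*(185/989)) = -3140 - (-16986/19697 + 244755/989) = -3140 - 1*4804140081/19480333 = -3140 - 4804140081/19480333 = -65972385701/19480333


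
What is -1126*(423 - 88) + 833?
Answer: -376377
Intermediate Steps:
-1126*(423 - 88) + 833 = -1126*335 + 833 = -377210 + 833 = -376377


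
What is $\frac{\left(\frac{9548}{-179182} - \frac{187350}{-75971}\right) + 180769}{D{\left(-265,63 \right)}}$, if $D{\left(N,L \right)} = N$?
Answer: $- \frac{246077539120681}{360734846633} \approx -682.16$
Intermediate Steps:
$\frac{\left(\frac{9548}{-179182} - \frac{187350}{-75971}\right) + 180769}{D{\left(-265,63 \right)}} = \frac{\left(\frac{9548}{-179182} - \frac{187350}{-75971}\right) + 180769}{-265} = \left(\left(9548 \left(- \frac{1}{179182}\right) - - \frac{187350}{75971}\right) + 180769\right) \left(- \frac{1}{265}\right) = \left(\left(- \frac{4774}{89591} + \frac{187350}{75971}\right) + 180769\right) \left(- \frac{1}{265}\right) = \left(\frac{16422188296}{6806317861} + 180769\right) \left(- \frac{1}{265}\right) = \frac{1230387695603405}{6806317861} \left(- \frac{1}{265}\right) = - \frac{246077539120681}{360734846633}$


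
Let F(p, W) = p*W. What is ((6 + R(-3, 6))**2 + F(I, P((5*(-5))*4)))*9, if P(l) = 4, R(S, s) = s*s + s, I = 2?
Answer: 20808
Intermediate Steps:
R(S, s) = s + s**2 (R(S, s) = s**2 + s = s + s**2)
F(p, W) = W*p
((6 + R(-3, 6))**2 + F(I, P((5*(-5))*4)))*9 = ((6 + 6*(1 + 6))**2 + 4*2)*9 = ((6 + 6*7)**2 + 8)*9 = ((6 + 42)**2 + 8)*9 = (48**2 + 8)*9 = (2304 + 8)*9 = 2312*9 = 20808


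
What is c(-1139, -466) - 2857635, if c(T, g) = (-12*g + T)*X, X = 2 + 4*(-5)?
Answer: -2937789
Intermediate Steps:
X = -18 (X = 2 - 20 = -18)
c(T, g) = -18*T + 216*g (c(T, g) = (-12*g + T)*(-18) = (T - 12*g)*(-18) = -18*T + 216*g)
c(-1139, -466) - 2857635 = (-18*(-1139) + 216*(-466)) - 2857635 = (20502 - 100656) - 2857635 = -80154 - 2857635 = -2937789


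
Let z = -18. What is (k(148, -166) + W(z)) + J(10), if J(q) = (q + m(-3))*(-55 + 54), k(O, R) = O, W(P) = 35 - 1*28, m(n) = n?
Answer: 148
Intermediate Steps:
W(P) = 7 (W(P) = 35 - 28 = 7)
J(q) = 3 - q (J(q) = (q - 3)*(-55 + 54) = (-3 + q)*(-1) = 3 - q)
(k(148, -166) + W(z)) + J(10) = (148 + 7) + (3 - 1*10) = 155 + (3 - 10) = 155 - 7 = 148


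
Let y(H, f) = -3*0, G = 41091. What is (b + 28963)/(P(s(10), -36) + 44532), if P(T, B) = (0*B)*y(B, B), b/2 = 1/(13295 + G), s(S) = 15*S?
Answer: 196897715/302739669 ≈ 0.65039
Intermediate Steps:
b = 1/27193 (b = 2/(13295 + 41091) = 2/54386 = 2*(1/54386) = 1/27193 ≈ 3.6774e-5)
y(H, f) = 0
P(T, B) = 0 (P(T, B) = (0*B)*0 = 0*0 = 0)
(b + 28963)/(P(s(10), -36) + 44532) = (1/27193 + 28963)/(0 + 44532) = (787590860/27193)/44532 = (787590860/27193)*(1/44532) = 196897715/302739669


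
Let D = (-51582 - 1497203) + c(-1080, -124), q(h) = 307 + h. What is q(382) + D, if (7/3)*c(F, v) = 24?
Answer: -10836600/7 ≈ -1.5481e+6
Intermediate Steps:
c(F, v) = 72/7 (c(F, v) = (3/7)*24 = 72/7)
D = -10841423/7 (D = (-51582 - 1497203) + 72/7 = -1548785 + 72/7 = -10841423/7 ≈ -1.5488e+6)
q(382) + D = (307 + 382) - 10841423/7 = 689 - 10841423/7 = -10836600/7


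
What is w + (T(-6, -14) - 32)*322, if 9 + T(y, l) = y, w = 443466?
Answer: 428332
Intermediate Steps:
T(y, l) = -9 + y
w + (T(-6, -14) - 32)*322 = 443466 + ((-9 - 6) - 32)*322 = 443466 + (-15 - 32)*322 = 443466 - 47*322 = 443466 - 15134 = 428332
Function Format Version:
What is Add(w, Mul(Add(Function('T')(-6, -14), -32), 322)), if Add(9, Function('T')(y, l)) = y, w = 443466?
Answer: 428332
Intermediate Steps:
Function('T')(y, l) = Add(-9, y)
Add(w, Mul(Add(Function('T')(-6, -14), -32), 322)) = Add(443466, Mul(Add(Add(-9, -6), -32), 322)) = Add(443466, Mul(Add(-15, -32), 322)) = Add(443466, Mul(-47, 322)) = Add(443466, -15134) = 428332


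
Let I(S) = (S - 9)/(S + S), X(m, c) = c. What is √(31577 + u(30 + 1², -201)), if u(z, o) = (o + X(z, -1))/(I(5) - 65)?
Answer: √3376827303/327 ≈ 177.71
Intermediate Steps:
I(S) = (-9 + S)/(2*S) (I(S) = (-9 + S)/((2*S)) = (-9 + S)*(1/(2*S)) = (-9 + S)/(2*S))
u(z, o) = 5/327 - 5*o/327 (u(z, o) = (o - 1)/((½)*(-9 + 5)/5 - 65) = (-1 + o)/((½)*(⅕)*(-4) - 65) = (-1 + o)/(-⅖ - 65) = (-1 + o)/(-327/5) = (-1 + o)*(-5/327) = 5/327 - 5*o/327)
√(31577 + u(30 + 1², -201)) = √(31577 + (5/327 - 5/327*(-201))) = √(31577 + (5/327 + 335/109)) = √(31577 + 1010/327) = √(10326689/327) = √3376827303/327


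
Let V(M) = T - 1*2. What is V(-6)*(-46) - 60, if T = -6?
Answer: 308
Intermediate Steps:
V(M) = -8 (V(M) = -6 - 1*2 = -6 - 2 = -8)
V(-6)*(-46) - 60 = -8*(-46) - 60 = 368 - 60 = 308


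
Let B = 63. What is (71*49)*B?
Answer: 219177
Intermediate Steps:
(71*49)*B = (71*49)*63 = 3479*63 = 219177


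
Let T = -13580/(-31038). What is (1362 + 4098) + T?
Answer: 12105790/2217 ≈ 5460.4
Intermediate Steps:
T = 970/2217 (T = -13580*(-1/31038) = 970/2217 ≈ 0.43753)
(1362 + 4098) + T = (1362 + 4098) + 970/2217 = 5460 + 970/2217 = 12105790/2217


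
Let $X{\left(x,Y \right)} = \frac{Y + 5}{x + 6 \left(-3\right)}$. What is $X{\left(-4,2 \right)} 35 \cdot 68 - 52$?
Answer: $- \frac{8902}{11} \approx -809.27$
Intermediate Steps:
$X{\left(x,Y \right)} = \frac{5 + Y}{-18 + x}$ ($X{\left(x,Y \right)} = \frac{5 + Y}{x - 18} = \frac{5 + Y}{-18 + x}$)
$X{\left(-4,2 \right)} 35 \cdot 68 - 52 = \frac{5 + 2}{-18 - 4} \cdot 35 \cdot 68 - 52 = \frac{1}{-22} \cdot 7 \cdot 35 \cdot 68 - 52 = \left(- \frac{1}{22}\right) 7 \cdot 35 \cdot 68 - 52 = \left(- \frac{7}{22}\right) 35 \cdot 68 - 52 = \left(- \frac{245}{22}\right) 68 - 52 = - \frac{8330}{11} - 52 = - \frac{8902}{11}$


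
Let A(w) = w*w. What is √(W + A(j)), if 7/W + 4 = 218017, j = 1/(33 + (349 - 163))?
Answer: 2*√3353403295/15914949 ≈ 0.0072773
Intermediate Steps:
j = 1/219 (j = 1/(33 + 186) = 1/219 ≈ 0.0045662)
W = 7/218013 (W = 7/(-4 + 218017) = 7/218013 ≈ 3.2108e-5)
A(w) = w²
√(W + A(j)) = √(7/218013 + (1/219)²) = √(7/218013 + 1/47961) = √(184580/3485373831) = 2*√3353403295/15914949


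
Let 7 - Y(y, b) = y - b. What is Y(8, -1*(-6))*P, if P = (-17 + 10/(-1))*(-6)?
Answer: 810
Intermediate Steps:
Y(y, b) = 7 + b - y (Y(y, b) = 7 - (y - b) = 7 + (b - y) = 7 + b - y)
P = 162 (P = (-17 + 10*(-1))*(-6) = (-17 - 10)*(-6) = -27*(-6) = 162)
Y(8, -1*(-6))*P = (7 - 1*(-6) - 1*8)*162 = (7 + 6 - 8)*162 = 5*162 = 810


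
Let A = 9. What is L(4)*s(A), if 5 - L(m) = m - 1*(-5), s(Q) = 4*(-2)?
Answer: 32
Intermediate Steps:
s(Q) = -8
L(m) = -m (L(m) = 5 - (m - 1*(-5)) = 5 - (m + 5) = 5 - (5 + m) = 5 + (-5 - m) = -m)
L(4)*s(A) = -1*4*(-8) = -4*(-8) = 32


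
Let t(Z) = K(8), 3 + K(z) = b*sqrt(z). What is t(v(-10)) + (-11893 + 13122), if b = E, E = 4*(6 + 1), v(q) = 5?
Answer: 1226 + 56*sqrt(2) ≈ 1305.2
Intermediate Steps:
E = 28 (E = 4*7 = 28)
b = 28
K(z) = -3 + 28*sqrt(z)
t(Z) = -3 + 56*sqrt(2) (t(Z) = -3 + 28*sqrt(8) = -3 + 28*(2*sqrt(2)) = -3 + 56*sqrt(2))
t(v(-10)) + (-11893 + 13122) = (-3 + 56*sqrt(2)) + (-11893 + 13122) = (-3 + 56*sqrt(2)) + 1229 = 1226 + 56*sqrt(2)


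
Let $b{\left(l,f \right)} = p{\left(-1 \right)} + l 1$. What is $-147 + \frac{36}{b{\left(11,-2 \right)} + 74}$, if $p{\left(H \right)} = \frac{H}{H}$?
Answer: $- \frac{6303}{43} \approx -146.58$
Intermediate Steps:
$p{\left(H \right)} = 1$
$b{\left(l,f \right)} = 1 + l$ ($b{\left(l,f \right)} = 1 + l 1 = 1 + l$)
$-147 + \frac{36}{b{\left(11,-2 \right)} + 74} = -147 + \frac{36}{\left(1 + 11\right) + 74} = -147 + \frac{36}{12 + 74} = -147 + \frac{36}{86} = -147 + 36 \cdot \frac{1}{86} = -147 + \frac{18}{43} = - \frac{6303}{43}$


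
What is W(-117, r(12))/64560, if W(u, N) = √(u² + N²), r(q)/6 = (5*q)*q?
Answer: 3*√230569/21520 ≈ 0.066939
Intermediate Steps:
r(q) = 30*q² (r(q) = 6*((5*q)*q) = 6*(5*q²) = 30*q²)
W(u, N) = √(N² + u²)
W(-117, r(12))/64560 = √((30*12²)² + (-117)²)/64560 = √((30*144)² + 13689)*(1/64560) = √(4320² + 13689)*(1/64560) = √(18662400 + 13689)*(1/64560) = √18676089*(1/64560) = (9*√230569)*(1/64560) = 3*√230569/21520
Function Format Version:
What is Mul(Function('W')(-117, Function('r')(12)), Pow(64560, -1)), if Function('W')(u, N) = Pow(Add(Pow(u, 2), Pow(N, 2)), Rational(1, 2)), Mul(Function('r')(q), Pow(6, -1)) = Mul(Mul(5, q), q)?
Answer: Mul(Rational(3, 21520), Pow(230569, Rational(1, 2))) ≈ 0.066939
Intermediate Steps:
Function('r')(q) = Mul(30, Pow(q, 2)) (Function('r')(q) = Mul(6, Mul(Mul(5, q), q)) = Mul(6, Mul(5, Pow(q, 2))) = Mul(30, Pow(q, 2)))
Function('W')(u, N) = Pow(Add(Pow(N, 2), Pow(u, 2)), Rational(1, 2))
Mul(Function('W')(-117, Function('r')(12)), Pow(64560, -1)) = Mul(Pow(Add(Pow(Mul(30, Pow(12, 2)), 2), Pow(-117, 2)), Rational(1, 2)), Pow(64560, -1)) = Mul(Pow(Add(Pow(Mul(30, 144), 2), 13689), Rational(1, 2)), Rational(1, 64560)) = Mul(Pow(Add(Pow(4320, 2), 13689), Rational(1, 2)), Rational(1, 64560)) = Mul(Pow(Add(18662400, 13689), Rational(1, 2)), Rational(1, 64560)) = Mul(Pow(18676089, Rational(1, 2)), Rational(1, 64560)) = Mul(Mul(9, Pow(230569, Rational(1, 2))), Rational(1, 64560)) = Mul(Rational(3, 21520), Pow(230569, Rational(1, 2)))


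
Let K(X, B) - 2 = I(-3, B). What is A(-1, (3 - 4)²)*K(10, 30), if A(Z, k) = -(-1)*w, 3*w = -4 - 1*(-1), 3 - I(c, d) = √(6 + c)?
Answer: -5 + √3 ≈ -3.2679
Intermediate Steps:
I(c, d) = 3 - √(6 + c)
K(X, B) = 5 - √3 (K(X, B) = 2 + (3 - √(6 - 3)) = 2 + (3 - √3) = 5 - √3)
w = -1 (w = (-4 - 1*(-1))/3 = (-4 + 1)/3 = (⅓)*(-3) = -1)
A(Z, k) = -1 (A(Z, k) = -(-1)*(-1) = -1*1 = -1)
A(-1, (3 - 4)²)*K(10, 30) = -(5 - √3) = -5 + √3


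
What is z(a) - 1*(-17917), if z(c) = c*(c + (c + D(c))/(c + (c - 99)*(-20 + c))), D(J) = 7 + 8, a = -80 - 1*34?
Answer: 146467675/4738 ≈ 30913.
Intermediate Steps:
a = -114 (a = -80 - 34 = -114)
D(J) = 15
z(c) = c*(c + (15 + c)/(c + (-99 + c)*(-20 + c))) (z(c) = c*(c + (c + 15)/(c + (c - 99)*(-20 + c))) = c*(c + (15 + c)/(c + (-99 + c)*(-20 + c))))
z(a) - 1*(-17917) = -114*(15 + (-114)**3 - 118*(-114)**2 + 1981*(-114))/(1980 + (-114)**2 - 118*(-114)) - 1*(-17917) = -114*(15 - 1481544 - 118*12996 - 225834)/(1980 + 12996 + 13452) + 17917 = -114*(15 - 1481544 - 1533528 - 225834)/28428 + 17917 = -114*1/28428*(-3240891) + 17917 = 61576929/4738 + 17917 = 146467675/4738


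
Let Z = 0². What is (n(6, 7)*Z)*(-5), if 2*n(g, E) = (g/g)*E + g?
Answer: 0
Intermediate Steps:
Z = 0
n(g, E) = E/2 + g/2 (n(g, E) = ((g/g)*E + g)/2 = (1*E + g)/2 = (E + g)/2 = E/2 + g/2)
(n(6, 7)*Z)*(-5) = (((½)*7 + (½)*6)*0)*(-5) = ((7/2 + 3)*0)*(-5) = ((13/2)*0)*(-5) = 0*(-5) = 0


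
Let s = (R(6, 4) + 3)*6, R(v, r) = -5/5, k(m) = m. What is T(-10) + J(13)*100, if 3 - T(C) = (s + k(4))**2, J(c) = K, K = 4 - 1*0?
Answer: 147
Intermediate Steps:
R(v, r) = -1 (R(v, r) = -5*1/5 = -1)
s = 12 (s = (-1 + 3)*6 = 2*6 = 12)
K = 4 (K = 4 + 0 = 4)
J(c) = 4
T(C) = -253 (T(C) = 3 - (12 + 4)**2 = 3 - 1*16**2 = 3 - 1*256 = 3 - 256 = -253)
T(-10) + J(13)*100 = -253 + 4*100 = -253 + 400 = 147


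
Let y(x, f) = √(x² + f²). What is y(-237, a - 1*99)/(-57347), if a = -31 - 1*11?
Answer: -195*√2/57347 ≈ -0.0048088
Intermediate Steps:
a = -42 (a = -31 - 11 = -42)
y(x, f) = √(f² + x²)
y(-237, a - 1*99)/(-57347) = √((-42 - 1*99)² + (-237)²)/(-57347) = √((-42 - 99)² + 56169)*(-1/57347) = √((-141)² + 56169)*(-1/57347) = √(19881 + 56169)*(-1/57347) = √76050*(-1/57347) = (195*√2)*(-1/57347) = -195*√2/57347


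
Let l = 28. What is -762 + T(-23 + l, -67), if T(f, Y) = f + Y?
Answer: -824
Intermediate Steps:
T(f, Y) = Y + f
-762 + T(-23 + l, -67) = -762 + (-67 + (-23 + 28)) = -762 + (-67 + 5) = -762 - 62 = -824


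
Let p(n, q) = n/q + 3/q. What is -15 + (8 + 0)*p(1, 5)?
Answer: -43/5 ≈ -8.6000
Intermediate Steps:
p(n, q) = 3/q + n/q
-15 + (8 + 0)*p(1, 5) = -15 + (8 + 0)*((3 + 1)/5) = -15 + 8*((1/5)*4) = -15 + 8*(4/5) = -15 + 32/5 = -43/5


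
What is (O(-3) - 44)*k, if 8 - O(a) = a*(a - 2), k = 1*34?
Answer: -1734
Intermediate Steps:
k = 34
O(a) = 8 - a*(-2 + a) (O(a) = 8 - a*(a - 2) = 8 - a*(-2 + a))
(O(-3) - 44)*k = ((8 - 1*(-3)² + 2*(-3)) - 44)*34 = ((8 - 1*9 - 6) - 44)*34 = ((8 - 9 - 6) - 44)*34 = (-7 - 44)*34 = -51*34 = -1734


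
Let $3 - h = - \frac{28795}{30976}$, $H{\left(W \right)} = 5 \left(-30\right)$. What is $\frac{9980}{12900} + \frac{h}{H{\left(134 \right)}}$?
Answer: $\frac{49778717}{66598400} \approx 0.74745$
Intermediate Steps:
$H{\left(W \right)} = -150$
$h = \frac{121723}{30976}$ ($h = 3 - - \frac{28795}{30976} = 3 + \frac{28795}{30976} = \frac{121723}{30976} \approx 3.9296$)
$\frac{9980}{12900} + \frac{h}{H{\left(134 \right)}} = \frac{9980}{12900} + \frac{121723}{30976 \left(-150\right)} = 9980 \cdot \frac{1}{12900} + \frac{121723}{30976} \left(- \frac{1}{150}\right) = \frac{499}{645} - \frac{121723}{4646400} = \frac{49778717}{66598400}$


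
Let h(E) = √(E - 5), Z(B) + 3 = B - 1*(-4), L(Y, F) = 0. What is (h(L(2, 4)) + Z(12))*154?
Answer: 2002 + 154*I*√5 ≈ 2002.0 + 344.35*I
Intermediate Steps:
Z(B) = 1 + B (Z(B) = -3 + (B - 1*(-4)) = -3 + (B + 4) = -3 + (4 + B) = 1 + B)
h(E) = √(-5 + E)
(h(L(2, 4)) + Z(12))*154 = (√(-5 + 0) + (1 + 12))*154 = (√(-5) + 13)*154 = (I*√5 + 13)*154 = (13 + I*√5)*154 = 2002 + 154*I*√5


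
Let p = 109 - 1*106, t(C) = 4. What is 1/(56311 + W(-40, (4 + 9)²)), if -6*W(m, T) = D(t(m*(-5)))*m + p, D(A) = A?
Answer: 6/338023 ≈ 1.7750e-5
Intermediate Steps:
p = 3 (p = 109 - 106 = 3)
W(m, T) = -½ - 2*m/3 (W(m, T) = -(4*m + 3)/6 = -(3 + 4*m)/6 = -½ - 2*m/3)
1/(56311 + W(-40, (4 + 9)²)) = 1/(56311 + (-½ - ⅔*(-40))) = 1/(56311 + (-½ + 80/3)) = 1/(56311 + 157/6) = 1/(338023/6) = 6/338023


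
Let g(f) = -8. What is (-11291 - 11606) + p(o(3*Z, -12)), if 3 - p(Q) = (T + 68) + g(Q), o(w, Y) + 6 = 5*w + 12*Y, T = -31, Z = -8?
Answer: -22923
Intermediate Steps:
o(w, Y) = -6 + 5*w + 12*Y (o(w, Y) = -6 + (5*w + 12*Y) = -6 + 5*w + 12*Y)
p(Q) = -26 (p(Q) = 3 - ((-31 + 68) - 8) = 3 - (37 - 8) = 3 - 1*29 = 3 - 29 = -26)
(-11291 - 11606) + p(o(3*Z, -12)) = (-11291 - 11606) - 26 = -22897 - 26 = -22923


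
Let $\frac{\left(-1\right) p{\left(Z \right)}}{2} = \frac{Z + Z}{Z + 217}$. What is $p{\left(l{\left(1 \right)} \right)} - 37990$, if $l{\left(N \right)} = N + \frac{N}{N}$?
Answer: $- \frac{8319818}{219} \approx -37990.0$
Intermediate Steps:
$l{\left(N \right)} = 1 + N$ ($l{\left(N \right)} = N + 1 = 1 + N$)
$p{\left(Z \right)} = - \frac{4 Z}{217 + Z}$ ($p{\left(Z \right)} = - 2 \frac{Z + Z}{Z + 217} = - 2 \frac{2 Z}{217 + Z} = - \frac{4 Z}{217 + Z}$)
$p{\left(l{\left(1 \right)} \right)} - 37990 = - \frac{4 \left(1 + 1\right)}{217 + \left(1 + 1\right)} - 37990 = \left(-4\right) 2 \frac{1}{217 + 2} - 37990 = \left(-4\right) 2 \cdot \frac{1}{219} - 37990 = - \frac{8}{219} - 37990 = - \frac{8319818}{219}$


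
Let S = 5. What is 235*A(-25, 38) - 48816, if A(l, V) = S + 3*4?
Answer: -44821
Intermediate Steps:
A(l, V) = 17 (A(l, V) = 5 + 3*4 = 5 + 12 = 17)
235*A(-25, 38) - 48816 = 235*17 - 48816 = 3995 - 48816 = -44821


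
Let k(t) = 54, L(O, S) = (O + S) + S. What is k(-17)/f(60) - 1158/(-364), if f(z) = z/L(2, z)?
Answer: 102813/910 ≈ 112.98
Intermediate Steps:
L(O, S) = O + 2*S
f(z) = z/(2 + 2*z)
k(-17)/f(60) - 1158/(-364) = 54/(((½)*60/(1 + 60))) - 1158/(-364) = 54/(((½)*60/61)) - 1158*(-1/364) = 54/(((½)*60*(1/61))) + 579/182 = 54/(30/61) + 579/182 = 54*(61/30) + 579/182 = 549/5 + 579/182 = 102813/910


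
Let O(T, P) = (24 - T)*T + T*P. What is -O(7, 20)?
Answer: -259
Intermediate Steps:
O(T, P) = P*T + T*(24 - T) (O(T, P) = T*(24 - T) + P*T = P*T + T*(24 - T))
-O(7, 20) = -7*(24 + 20 - 1*7) = -7*(24 + 20 - 7) = -7*37 = -1*259 = -259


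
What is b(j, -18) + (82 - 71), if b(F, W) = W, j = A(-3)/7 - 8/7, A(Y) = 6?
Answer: -7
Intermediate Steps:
j = -2/7 (j = 6/7 - 8/7 = -2/7 ≈ -0.28571)
b(j, -18) + (82 - 71) = -18 + (82 - 71) = -18 + 11 = -7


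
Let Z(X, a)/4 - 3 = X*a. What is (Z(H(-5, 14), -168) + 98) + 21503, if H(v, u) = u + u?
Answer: 2797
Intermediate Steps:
H(v, u) = 2*u
Z(X, a) = 12 + 4*X*a (Z(X, a) = 12 + 4*(X*a) = 12 + 4*X*a)
(Z(H(-5, 14), -168) + 98) + 21503 = ((12 + 4*(2*14)*(-168)) + 98) + 21503 = ((12 + 4*28*(-168)) + 98) + 21503 = ((12 - 18816) + 98) + 21503 = (-18804 + 98) + 21503 = -18706 + 21503 = 2797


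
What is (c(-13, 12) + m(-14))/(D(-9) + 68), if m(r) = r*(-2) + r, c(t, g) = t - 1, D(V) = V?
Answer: 0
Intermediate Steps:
c(t, g) = -1 + t
m(r) = -r (m(r) = -2*r + r = -r)
(c(-13, 12) + m(-14))/(D(-9) + 68) = ((-1 - 13) - 1*(-14))/(-9 + 68) = (-14 + 14)/59 = 0*(1/59) = 0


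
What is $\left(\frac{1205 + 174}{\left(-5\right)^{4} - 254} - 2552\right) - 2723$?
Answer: $- \frac{279378}{53} \approx -5271.3$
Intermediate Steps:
$\left(\frac{1205 + 174}{\left(-5\right)^{4} - 254} - 2552\right) - 2723 = \left(\frac{1379}{625 - 254} - 2552\right) - 2723 = \left(\frac{1379}{371} - 2552\right) - 2723 = \left(1379 \cdot \frac{1}{371} - 2552\right) - 2723 = \left(\frac{197}{53} - 2552\right) - 2723 = - \frac{135059}{53} - 2723 = - \frac{279378}{53}$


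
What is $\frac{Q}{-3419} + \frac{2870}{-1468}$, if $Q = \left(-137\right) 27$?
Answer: $- \frac{2191199}{2509546} \approx -0.87315$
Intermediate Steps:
$Q = -3699$
$\frac{Q}{-3419} + \frac{2870}{-1468} = - \frac{3699}{-3419} + \frac{2870}{-1468} = \left(-3699\right) \left(- \frac{1}{3419}\right) + 2870 \left(- \frac{1}{1468}\right) = \frac{3699}{3419} - \frac{1435}{734} = - \frac{2191199}{2509546}$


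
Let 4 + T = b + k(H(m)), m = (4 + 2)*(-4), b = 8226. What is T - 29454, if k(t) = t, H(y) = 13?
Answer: -21219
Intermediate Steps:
m = -24 (m = 6*(-4) = -24)
T = 8235 (T = -4 + (8226 + 13) = -4 + 8239 = 8235)
T - 29454 = 8235 - 29454 = -21219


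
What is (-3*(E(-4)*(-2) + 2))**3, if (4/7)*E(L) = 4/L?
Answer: -35937/8 ≈ -4492.1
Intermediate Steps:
E(L) = 7/L (E(L) = 7*(4/L)/4 = 7/L)
(-3*(E(-4)*(-2) + 2))**3 = (-3*((7/(-4))*(-2) + 2))**3 = (-3*((7*(-1/4))*(-2) + 2))**3 = (-3*(-7/4*(-2) + 2))**3 = (-3*(7/2 + 2))**3 = (-3*11/2)**3 = (-33/2)**3 = -35937/8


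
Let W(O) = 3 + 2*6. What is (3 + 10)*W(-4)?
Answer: 195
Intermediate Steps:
W(O) = 15 (W(O) = 3 + 12 = 15)
(3 + 10)*W(-4) = (3 + 10)*15 = 13*15 = 195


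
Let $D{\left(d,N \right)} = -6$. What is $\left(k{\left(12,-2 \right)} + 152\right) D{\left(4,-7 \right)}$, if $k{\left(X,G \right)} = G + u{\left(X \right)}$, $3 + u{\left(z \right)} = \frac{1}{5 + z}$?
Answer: $- \frac{15000}{17} \approx -882.35$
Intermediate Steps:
$u{\left(z \right)} = -3 + \frac{1}{5 + z}$
$k{\left(X,G \right)} = G + \frac{-14 - 3 X}{5 + X}$
$\left(k{\left(12,-2 \right)} + 152\right) D{\left(4,-7 \right)} = \left(\frac{-14 - 36 - 2 \left(5 + 12\right)}{5 + 12} + 152\right) \left(-6\right) = \left(\frac{-14 - 36 - 34}{17} + 152\right) \left(-6\right) = \left(\frac{1}{17} \left(-84\right) + 152\right) \left(-6\right) = \left(- \frac{84}{17} + 152\right) \left(-6\right) = \frac{2500}{17} \left(-6\right) = - \frac{15000}{17}$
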